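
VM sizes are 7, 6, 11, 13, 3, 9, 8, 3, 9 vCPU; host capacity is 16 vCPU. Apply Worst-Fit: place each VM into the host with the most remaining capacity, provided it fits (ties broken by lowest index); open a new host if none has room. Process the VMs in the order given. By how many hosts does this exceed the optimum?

Worst-Fit: [7,6] [11,3] [13] [9] [8,3] [9] → 6 hosts.
Total size 69 vCPU; any packing needs at least ⌈69/16⌉ = 5 hosts.
An optimal packing achieves that bound: [13,3] [11,3] [9,7] [9,6] [8] → 5 hosts.
Excess: 6 − 5 = 1.

1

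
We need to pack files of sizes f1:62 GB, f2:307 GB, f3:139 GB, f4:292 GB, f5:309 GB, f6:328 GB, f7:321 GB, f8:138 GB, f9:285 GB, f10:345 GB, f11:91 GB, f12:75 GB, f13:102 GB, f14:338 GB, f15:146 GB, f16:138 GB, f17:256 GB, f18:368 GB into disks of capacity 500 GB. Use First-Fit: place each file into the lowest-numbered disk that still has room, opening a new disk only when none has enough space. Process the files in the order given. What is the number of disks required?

f1 (62 GB) → disk 1 (remaining 438 GB)
f2 (307 GB) → disk 1 (remaining 131 GB)
f3 (139 GB) → disk 2 (remaining 361 GB)
f4 (292 GB) → disk 2 (remaining 69 GB)
f5 (309 GB) → disk 3 (remaining 191 GB)
f6 (328 GB) → disk 4 (remaining 172 GB)
f7 (321 GB) → disk 5 (remaining 179 GB)
f8 (138 GB) → disk 3 (remaining 53 GB)
f9 (285 GB) → disk 6 (remaining 215 GB)
f10 (345 GB) → disk 7 (remaining 155 GB)
f11 (91 GB) → disk 1 (remaining 40 GB)
f12 (75 GB) → disk 4 (remaining 97 GB)
f13 (102 GB) → disk 5 (remaining 77 GB)
f14 (338 GB) → disk 8 (remaining 162 GB)
f15 (146 GB) → disk 6 (remaining 69 GB)
f16 (138 GB) → disk 7 (remaining 17 GB)
f17 (256 GB) → disk 9 (remaining 244 GB)
f18 (368 GB) → disk 10 (remaining 132 GB)

10 disks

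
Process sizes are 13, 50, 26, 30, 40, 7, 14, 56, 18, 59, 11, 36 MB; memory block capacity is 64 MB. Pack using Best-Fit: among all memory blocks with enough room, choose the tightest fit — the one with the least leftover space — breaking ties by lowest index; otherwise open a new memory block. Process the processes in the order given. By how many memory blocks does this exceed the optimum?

1

Best-Fit: [13,50] [26,30,7] [40,14] [56] [18,11] [59] [36] → 7 memory blocks.
Total size 360 MB; any packing needs at least ⌈360/64⌉ = 6 memory blocks.
An optimal packing achieves that bound: [59] [56,7] [50,14] [40,18] [36,26] [30,13,11] → 6 memory blocks.
Excess: 7 − 6 = 1.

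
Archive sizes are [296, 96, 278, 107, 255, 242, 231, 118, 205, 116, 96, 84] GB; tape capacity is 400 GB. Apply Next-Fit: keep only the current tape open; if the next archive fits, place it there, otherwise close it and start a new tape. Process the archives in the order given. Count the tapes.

296 GB → tape 1 (remaining 104 GB)
96 GB → tape 1 (remaining 8 GB)
278 GB → tape 2 (remaining 122 GB)
107 GB → tape 2 (remaining 15 GB)
255 GB → tape 3 (remaining 145 GB)
242 GB → tape 4 (remaining 158 GB)
231 GB → tape 5 (remaining 169 GB)
118 GB → tape 5 (remaining 51 GB)
205 GB → tape 6 (remaining 195 GB)
116 GB → tape 6 (remaining 79 GB)
96 GB → tape 7 (remaining 304 GB)
84 GB → tape 7 (remaining 220 GB)
Final tapes: [296,96] [278,107] [255] [242] [231,118] [205,116] [96,84].

7 tapes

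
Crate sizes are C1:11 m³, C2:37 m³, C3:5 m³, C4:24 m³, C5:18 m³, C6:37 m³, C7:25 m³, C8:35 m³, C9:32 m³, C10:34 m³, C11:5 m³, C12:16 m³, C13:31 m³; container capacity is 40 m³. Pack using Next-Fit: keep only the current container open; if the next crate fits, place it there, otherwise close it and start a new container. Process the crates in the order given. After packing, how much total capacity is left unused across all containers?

130

Put C1 (11 m³) in container 1; 29 m³ remain.
Put C2 (37 m³) in container 2; 3 m³ remain.
Put C3 (5 m³) in container 3; 35 m³ remain.
Put C4 (24 m³) in container 3; 11 m³ remain.
Put C5 (18 m³) in container 4; 22 m³ remain.
Put C6 (37 m³) in container 5; 3 m³ remain.
Put C7 (25 m³) in container 6; 15 m³ remain.
Put C8 (35 m³) in container 7; 5 m³ remain.
Put C9 (32 m³) in container 8; 8 m³ remain.
Put C10 (34 m³) in container 9; 6 m³ remain.
Put C11 (5 m³) in container 9; 1 m³ remain.
Put C12 (16 m³) in container 10; 24 m³ remain.
Put C13 (31 m³) in container 11; 9 m³ remain.
11 containers × 40 m³ = 440 m³; used 310 m³; unused 130 m³.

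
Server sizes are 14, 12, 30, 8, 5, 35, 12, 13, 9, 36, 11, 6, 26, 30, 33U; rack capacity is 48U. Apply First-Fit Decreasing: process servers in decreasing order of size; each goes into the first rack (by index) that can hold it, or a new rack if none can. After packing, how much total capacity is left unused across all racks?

Sorted descending: 36, 35, 33, 30, 30, 26, 14, 13, 12, 12, 11, 9, 8, 6, 5.
rack 1: place 36U, 12U left
rack 2: place 35U, 13U left
rack 3: place 33U, 15U left
rack 4: place 30U, 18U left
rack 5: place 30U, 18U left
rack 6: place 26U, 22U left
rack 3: place 14U, 1U left
rack 2: place 13U, 0U left
rack 1: place 12U, 0U left
rack 4: place 12U, 6U left
rack 5: place 11U, 7U left
rack 6: place 9U, 13U left
rack 6: place 8U, 5U left
rack 4: place 6U, 0U left
rack 5: place 5U, 2U left
6 racks × 48U = 288U; used 280U; unused 8U.

8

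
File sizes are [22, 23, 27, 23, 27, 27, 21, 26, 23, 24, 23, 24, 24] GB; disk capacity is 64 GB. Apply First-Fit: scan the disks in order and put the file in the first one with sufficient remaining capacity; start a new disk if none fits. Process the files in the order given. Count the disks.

Put 22 GB in disk 1; 42 GB remain.
Put 23 GB in disk 1; 19 GB remain.
Put 27 GB in disk 2; 37 GB remain.
Put 23 GB in disk 2; 14 GB remain.
Put 27 GB in disk 3; 37 GB remain.
Put 27 GB in disk 3; 10 GB remain.
Put 21 GB in disk 4; 43 GB remain.
Put 26 GB in disk 4; 17 GB remain.
Put 23 GB in disk 5; 41 GB remain.
Put 24 GB in disk 5; 17 GB remain.
Put 23 GB in disk 6; 41 GB remain.
Put 24 GB in disk 6; 17 GB remain.
Put 24 GB in disk 7; 40 GB remain.
Final disks: [22,23] [27,23] [27,27] [21,26] [23,24] [23,24] [24].

7 disks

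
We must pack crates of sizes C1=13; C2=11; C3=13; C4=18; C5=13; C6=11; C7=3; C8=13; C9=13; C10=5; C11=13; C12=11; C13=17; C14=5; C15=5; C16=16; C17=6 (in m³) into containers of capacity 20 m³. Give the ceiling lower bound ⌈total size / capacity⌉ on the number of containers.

Total size = 13 + 11 + 13 + 18 + 13 + 11 + 3 + 13 + 13 + 5 + 13 + 11 + 17 + 5 + 5 + 16 + 6 = 186 m³.
⌈186 / 20⌉ = 10.

10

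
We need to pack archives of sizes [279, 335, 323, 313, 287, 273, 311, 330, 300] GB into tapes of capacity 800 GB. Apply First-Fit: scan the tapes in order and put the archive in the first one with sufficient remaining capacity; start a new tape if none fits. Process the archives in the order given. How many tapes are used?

5 tapes

279 GB → tape 1 (remaining 521 GB)
335 GB → tape 1 (remaining 186 GB)
323 GB → tape 2 (remaining 477 GB)
313 GB → tape 2 (remaining 164 GB)
287 GB → tape 3 (remaining 513 GB)
273 GB → tape 3 (remaining 240 GB)
311 GB → tape 4 (remaining 489 GB)
330 GB → tape 4 (remaining 159 GB)
300 GB → tape 5 (remaining 500 GB)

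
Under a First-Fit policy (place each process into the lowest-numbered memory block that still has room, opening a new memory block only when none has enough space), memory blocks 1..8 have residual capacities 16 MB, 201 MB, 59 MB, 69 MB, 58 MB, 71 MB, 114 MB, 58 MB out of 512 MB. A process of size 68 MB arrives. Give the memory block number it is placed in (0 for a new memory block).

Memory blocks with room: memory block 2 (201 MB), memory block 4 (69 MB), memory block 6 (71 MB), memory block 7 (114 MB).
The first with room is memory block 2.

2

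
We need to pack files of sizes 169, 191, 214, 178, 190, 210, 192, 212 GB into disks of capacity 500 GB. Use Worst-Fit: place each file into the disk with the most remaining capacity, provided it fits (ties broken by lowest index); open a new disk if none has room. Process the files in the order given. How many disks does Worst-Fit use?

Put 169 GB in disk 1; 331 GB remain.
Put 191 GB in disk 1; 140 GB remain.
Put 214 GB in disk 2; 286 GB remain.
Put 178 GB in disk 2; 108 GB remain.
Put 190 GB in disk 3; 310 GB remain.
Put 210 GB in disk 3; 100 GB remain.
Put 192 GB in disk 4; 308 GB remain.
Put 212 GB in disk 4; 96 GB remain.
Final disks: [169,191] [214,178] [190,210] [192,212].

4 disks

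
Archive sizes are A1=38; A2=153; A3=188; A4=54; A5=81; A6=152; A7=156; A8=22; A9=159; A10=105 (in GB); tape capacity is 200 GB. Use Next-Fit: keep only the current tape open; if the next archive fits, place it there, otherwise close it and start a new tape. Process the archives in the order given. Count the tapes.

7

tape 1: place A1 (38 GB), 162 GB left
tape 1: place A2 (153 GB), 9 GB left
tape 2: place A3 (188 GB), 12 GB left
tape 3: place A4 (54 GB), 146 GB left
tape 3: place A5 (81 GB), 65 GB left
tape 4: place A6 (152 GB), 48 GB left
tape 5: place A7 (156 GB), 44 GB left
tape 5: place A8 (22 GB), 22 GB left
tape 6: place A9 (159 GB), 41 GB left
tape 7: place A10 (105 GB), 95 GB left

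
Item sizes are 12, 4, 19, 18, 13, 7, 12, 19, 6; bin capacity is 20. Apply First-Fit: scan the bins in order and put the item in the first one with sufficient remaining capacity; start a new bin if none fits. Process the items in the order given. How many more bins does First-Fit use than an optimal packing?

First-Fit: [12,4] [19] [18] [13,7] [12,6] [19] → 6 bins.
Total size 110; any packing needs at least ⌈110/20⌉ = 6 bins.
So 6 is already optimal.

0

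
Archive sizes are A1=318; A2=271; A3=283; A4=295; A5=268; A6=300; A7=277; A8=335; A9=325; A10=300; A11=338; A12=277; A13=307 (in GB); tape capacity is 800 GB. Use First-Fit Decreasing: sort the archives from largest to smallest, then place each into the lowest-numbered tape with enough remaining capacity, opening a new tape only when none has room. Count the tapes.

7 tapes

Sorted descending: 338, 335, 325, 318, 307, 300, 300, 295, 283, 277, 277, 271, 268.
338 GB → tape 1 (remaining 462 GB)
335 GB → tape 1 (remaining 127 GB)
325 GB → tape 2 (remaining 475 GB)
318 GB → tape 2 (remaining 157 GB)
307 GB → tape 3 (remaining 493 GB)
300 GB → tape 3 (remaining 193 GB)
300 GB → tape 4 (remaining 500 GB)
295 GB → tape 4 (remaining 205 GB)
283 GB → tape 5 (remaining 517 GB)
277 GB → tape 5 (remaining 240 GB)
277 GB → tape 6 (remaining 523 GB)
271 GB → tape 6 (remaining 252 GB)
268 GB → tape 7 (remaining 532 GB)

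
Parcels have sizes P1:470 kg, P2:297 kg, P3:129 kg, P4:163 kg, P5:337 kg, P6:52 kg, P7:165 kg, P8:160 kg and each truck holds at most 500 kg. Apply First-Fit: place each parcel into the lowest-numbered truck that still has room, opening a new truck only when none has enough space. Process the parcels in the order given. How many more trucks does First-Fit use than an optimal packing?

0

First-Fit: [470] [297,129,52] [163,337] [165,160] → 4 trucks.
Total size 1773 kg; any packing needs at least ⌈1773/500⌉ = 4 trucks.
So 4 is already optimal.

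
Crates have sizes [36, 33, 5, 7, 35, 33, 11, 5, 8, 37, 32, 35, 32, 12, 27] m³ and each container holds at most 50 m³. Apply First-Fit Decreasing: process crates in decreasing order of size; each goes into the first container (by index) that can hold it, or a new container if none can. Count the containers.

9 containers

Sorted descending: 37, 36, 35, 35, 33, 33, 32, 32, 27, 12, 11, 8, 7, 5, 5.
Put 37 m³ in container 1; 13 m³ remain.
Put 36 m³ in container 2; 14 m³ remain.
Put 35 m³ in container 3; 15 m³ remain.
Put 35 m³ in container 4; 15 m³ remain.
Put 33 m³ in container 5; 17 m³ remain.
Put 33 m³ in container 6; 17 m³ remain.
Put 32 m³ in container 7; 18 m³ remain.
Put 32 m³ in container 8; 18 m³ remain.
Put 27 m³ in container 9; 23 m³ remain.
Put 12 m³ in container 1; 1 m³ remain.
Put 11 m³ in container 2; 3 m³ remain.
Put 8 m³ in container 3; 7 m³ remain.
Put 7 m³ in container 3; 0 m³ remain.
Put 5 m³ in container 4; 10 m³ remain.
Put 5 m³ in container 4; 5 m³ remain.
Final containers: [37,12] [36,11] [35,8,7] [35,5,5] [33] [33] [32] [32] [27].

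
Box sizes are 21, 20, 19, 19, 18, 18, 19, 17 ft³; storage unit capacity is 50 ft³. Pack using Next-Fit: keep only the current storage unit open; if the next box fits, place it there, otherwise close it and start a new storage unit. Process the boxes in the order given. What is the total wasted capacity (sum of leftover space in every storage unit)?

Put 21 ft³ in storage unit 1; 29 ft³ remain.
Put 20 ft³ in storage unit 1; 9 ft³ remain.
Put 19 ft³ in storage unit 2; 31 ft³ remain.
Put 19 ft³ in storage unit 2; 12 ft³ remain.
Put 18 ft³ in storage unit 3; 32 ft³ remain.
Put 18 ft³ in storage unit 3; 14 ft³ remain.
Put 19 ft³ in storage unit 4; 31 ft³ remain.
Put 17 ft³ in storage unit 4; 14 ft³ remain.
4 storage units × 50 ft³ = 200 ft³; used 151 ft³; unused 49 ft³.

49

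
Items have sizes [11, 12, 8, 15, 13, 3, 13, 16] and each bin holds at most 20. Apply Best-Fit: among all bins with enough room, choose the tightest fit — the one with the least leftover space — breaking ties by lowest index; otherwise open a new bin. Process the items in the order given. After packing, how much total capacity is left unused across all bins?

29

Put 11 in bin 1; 9 remain.
Put 12 in bin 2; 8 remain.
Put 8 in bin 2; 0 remain.
Put 15 in bin 3; 5 remain.
Put 13 in bin 4; 7 remain.
Put 3 in bin 3; 2 remain.
Put 13 in bin 5; 7 remain.
Put 16 in bin 6; 4 remain.
6 bins × 20 = 120; used 91; unused 29.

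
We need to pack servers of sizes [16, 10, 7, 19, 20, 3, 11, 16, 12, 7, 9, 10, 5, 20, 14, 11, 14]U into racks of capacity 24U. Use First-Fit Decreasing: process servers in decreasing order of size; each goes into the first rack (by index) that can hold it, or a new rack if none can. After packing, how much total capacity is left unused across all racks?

12

Sorted descending: 20, 20, 19, 16, 16, 14, 14, 12, 11, 11, 10, 10, 9, 7, 7, 5, 3.
20U → rack 1 (remaining 4U)
20U → rack 2 (remaining 4U)
19U → rack 3 (remaining 5U)
16U → rack 4 (remaining 8U)
16U → rack 5 (remaining 8U)
14U → rack 6 (remaining 10U)
14U → rack 7 (remaining 10U)
12U → rack 8 (remaining 12U)
11U → rack 8 (remaining 1U)
11U → rack 9 (remaining 13U)
10U → rack 6 (remaining 0U)
10U → rack 7 (remaining 0U)
9U → rack 9 (remaining 4U)
7U → rack 4 (remaining 1U)
7U → rack 5 (remaining 1U)
5U → rack 3 (remaining 0U)
3U → rack 1 (remaining 1U)
9 racks × 24U = 216U; used 204U; unused 12U.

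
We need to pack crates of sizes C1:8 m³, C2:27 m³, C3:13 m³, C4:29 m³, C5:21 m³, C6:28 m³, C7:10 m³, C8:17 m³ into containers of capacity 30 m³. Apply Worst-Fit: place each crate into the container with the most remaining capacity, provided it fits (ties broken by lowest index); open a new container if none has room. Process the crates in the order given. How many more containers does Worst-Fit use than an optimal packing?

Worst-Fit: [8,13] [27] [29] [21] [28] [10,17] → 6 containers.
Total size 153 m³; any packing needs at least ⌈153/30⌉ = 6 containers.
So 6 is already optimal.

0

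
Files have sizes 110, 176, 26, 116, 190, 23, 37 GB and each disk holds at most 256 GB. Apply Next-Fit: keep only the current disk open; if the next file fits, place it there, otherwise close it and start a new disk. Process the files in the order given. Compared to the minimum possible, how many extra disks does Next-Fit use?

Next-Fit: [110] [176,26] [116] [190,23,37] → 4 disks.
Total size 678 GB; any packing needs at least ⌈678/256⌉ = 3 disks.
An optimal packing achieves that bound: [190,37,26] [176,23] [116,110] → 3 disks.
Excess: 4 − 3 = 1.

1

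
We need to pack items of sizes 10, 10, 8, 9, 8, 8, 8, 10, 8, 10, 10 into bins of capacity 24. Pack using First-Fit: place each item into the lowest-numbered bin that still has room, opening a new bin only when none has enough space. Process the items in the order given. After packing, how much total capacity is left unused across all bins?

bin 1: place 10, 14 left
bin 1: place 10, 4 left
bin 2: place 8, 16 left
bin 2: place 9, 7 left
bin 3: place 8, 16 left
bin 3: place 8, 8 left
bin 3: place 8, 0 left
bin 4: place 10, 14 left
bin 4: place 8, 6 left
bin 5: place 10, 14 left
bin 5: place 10, 4 left
5 bins × 24 = 120; used 99; unused 21.

21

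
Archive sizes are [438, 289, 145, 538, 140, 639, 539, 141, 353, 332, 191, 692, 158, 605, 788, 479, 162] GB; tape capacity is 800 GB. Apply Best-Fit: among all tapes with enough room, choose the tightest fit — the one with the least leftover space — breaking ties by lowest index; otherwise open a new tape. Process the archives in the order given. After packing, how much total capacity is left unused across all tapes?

1371

Put 438 GB in tape 1; 362 GB remain.
Put 289 GB in tape 1; 73 GB remain.
Put 145 GB in tape 2; 655 GB remain.
Put 538 GB in tape 2; 117 GB remain.
Put 140 GB in tape 3; 660 GB remain.
Put 639 GB in tape 3; 21 GB remain.
Put 539 GB in tape 4; 261 GB remain.
Put 141 GB in tape 4; 120 GB remain.
Put 353 GB in tape 5; 447 GB remain.
Put 332 GB in tape 5; 115 GB remain.
Put 191 GB in tape 6; 609 GB remain.
Put 692 GB in tape 7; 108 GB remain.
Put 158 GB in tape 6; 451 GB remain.
Put 605 GB in tape 8; 195 GB remain.
Put 788 GB in tape 9; 12 GB remain.
Put 479 GB in tape 10; 321 GB remain.
Put 162 GB in tape 8; 33 GB remain.
10 tapes × 800 GB = 8000 GB; used 6629 GB; unused 1371 GB.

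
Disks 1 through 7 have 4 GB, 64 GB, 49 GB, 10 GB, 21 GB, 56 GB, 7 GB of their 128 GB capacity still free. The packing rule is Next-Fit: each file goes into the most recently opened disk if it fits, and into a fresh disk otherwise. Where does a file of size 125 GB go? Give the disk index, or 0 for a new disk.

Next-Fit only looks at disk 7, which has 7 GB free.
125 GB does not fit, so a new disk is opened.

0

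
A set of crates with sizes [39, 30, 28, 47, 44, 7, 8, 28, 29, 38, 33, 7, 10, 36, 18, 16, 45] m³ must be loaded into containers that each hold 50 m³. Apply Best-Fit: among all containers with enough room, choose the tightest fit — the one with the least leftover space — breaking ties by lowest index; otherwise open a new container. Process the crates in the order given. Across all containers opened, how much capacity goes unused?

87

container 1: place 39 m³, 11 m³ left
container 2: place 30 m³, 20 m³ left
container 3: place 28 m³, 22 m³ left
container 4: place 47 m³, 3 m³ left
container 5: place 44 m³, 6 m³ left
container 1: place 7 m³, 4 m³ left
container 2: place 8 m³, 12 m³ left
container 6: place 28 m³, 22 m³ left
container 7: place 29 m³, 21 m³ left
container 8: place 38 m³, 12 m³ left
container 9: place 33 m³, 17 m³ left
container 2: place 7 m³, 5 m³ left
container 8: place 10 m³, 2 m³ left
container 10: place 36 m³, 14 m³ left
container 7: place 18 m³, 3 m³ left
container 9: place 16 m³, 1 m³ left
container 11: place 45 m³, 5 m³ left
11 containers × 50 m³ = 550 m³; used 463 m³; unused 87 m³.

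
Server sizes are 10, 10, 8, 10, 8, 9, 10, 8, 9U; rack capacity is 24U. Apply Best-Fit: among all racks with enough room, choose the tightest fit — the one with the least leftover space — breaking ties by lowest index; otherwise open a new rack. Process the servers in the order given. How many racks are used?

rack 1: place 10U, 14U left
rack 1: place 10U, 4U left
rack 2: place 8U, 16U left
rack 2: place 10U, 6U left
rack 3: place 8U, 16U left
rack 3: place 9U, 7U left
rack 4: place 10U, 14U left
rack 4: place 8U, 6U left
rack 5: place 9U, 15U left

5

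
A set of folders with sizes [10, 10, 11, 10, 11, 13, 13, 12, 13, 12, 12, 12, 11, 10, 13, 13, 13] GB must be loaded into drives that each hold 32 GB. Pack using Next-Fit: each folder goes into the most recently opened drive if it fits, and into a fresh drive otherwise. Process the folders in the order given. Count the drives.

10 GB → drive 1 (remaining 22 GB)
10 GB → drive 1 (remaining 12 GB)
11 GB → drive 1 (remaining 1 GB)
10 GB → drive 2 (remaining 22 GB)
11 GB → drive 2 (remaining 11 GB)
13 GB → drive 3 (remaining 19 GB)
13 GB → drive 3 (remaining 6 GB)
12 GB → drive 4 (remaining 20 GB)
13 GB → drive 4 (remaining 7 GB)
12 GB → drive 5 (remaining 20 GB)
12 GB → drive 5 (remaining 8 GB)
12 GB → drive 6 (remaining 20 GB)
11 GB → drive 6 (remaining 9 GB)
10 GB → drive 7 (remaining 22 GB)
13 GB → drive 7 (remaining 9 GB)
13 GB → drive 8 (remaining 19 GB)
13 GB → drive 8 (remaining 6 GB)
Final drives: [10,10,11] [10,11] [13,13] [12,13] [12,12] [12,11] [10,13] [13,13].

8 drives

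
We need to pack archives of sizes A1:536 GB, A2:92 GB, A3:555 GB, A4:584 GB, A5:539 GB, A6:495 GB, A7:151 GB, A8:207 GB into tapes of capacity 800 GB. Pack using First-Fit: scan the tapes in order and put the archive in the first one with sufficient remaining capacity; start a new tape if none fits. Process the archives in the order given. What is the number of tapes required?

Put A1 (536 GB) in tape 1; 264 GB remain.
Put A2 (92 GB) in tape 1; 172 GB remain.
Put A3 (555 GB) in tape 2; 245 GB remain.
Put A4 (584 GB) in tape 3; 216 GB remain.
Put A5 (539 GB) in tape 4; 261 GB remain.
Put A6 (495 GB) in tape 5; 305 GB remain.
Put A7 (151 GB) in tape 1; 21 GB remain.
Put A8 (207 GB) in tape 2; 38 GB remain.
Final tapes: [536,92,151] [555,207] [584] [539] [495].

5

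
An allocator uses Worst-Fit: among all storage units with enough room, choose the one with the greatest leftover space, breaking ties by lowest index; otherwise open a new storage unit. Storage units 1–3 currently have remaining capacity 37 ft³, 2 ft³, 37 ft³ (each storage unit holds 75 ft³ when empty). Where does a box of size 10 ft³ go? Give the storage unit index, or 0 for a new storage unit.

Storage units with room: storage unit 1 (37 ft³), storage unit 3 (37 ft³).
Most room is storage unit 1 with 37 ft³ free.

1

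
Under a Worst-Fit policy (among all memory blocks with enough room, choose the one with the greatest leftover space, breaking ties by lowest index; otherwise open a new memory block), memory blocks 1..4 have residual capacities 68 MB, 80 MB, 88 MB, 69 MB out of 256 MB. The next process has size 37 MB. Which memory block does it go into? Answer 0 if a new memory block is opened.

3

Memory blocks with room: memory block 1 (68 MB), memory block 2 (80 MB), memory block 3 (88 MB), memory block 4 (69 MB).
Most room is memory block 3 with 88 MB free.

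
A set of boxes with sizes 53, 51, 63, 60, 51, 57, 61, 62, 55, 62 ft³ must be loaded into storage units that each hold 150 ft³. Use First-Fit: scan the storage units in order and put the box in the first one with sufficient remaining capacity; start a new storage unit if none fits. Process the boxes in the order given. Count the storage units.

storage unit 1: place 53 ft³, 97 ft³ left
storage unit 1: place 51 ft³, 46 ft³ left
storage unit 2: place 63 ft³, 87 ft³ left
storage unit 2: place 60 ft³, 27 ft³ left
storage unit 3: place 51 ft³, 99 ft³ left
storage unit 3: place 57 ft³, 42 ft³ left
storage unit 4: place 61 ft³, 89 ft³ left
storage unit 4: place 62 ft³, 27 ft³ left
storage unit 5: place 55 ft³, 95 ft³ left
storage unit 5: place 62 ft³, 33 ft³ left

5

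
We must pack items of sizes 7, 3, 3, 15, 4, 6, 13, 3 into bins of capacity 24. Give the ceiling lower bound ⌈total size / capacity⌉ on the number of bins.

Total size = 7 + 3 + 3 + 15 + 4 + 6 + 13 + 3 = 54.
⌈54 / 24⌉ = 3.

3 bins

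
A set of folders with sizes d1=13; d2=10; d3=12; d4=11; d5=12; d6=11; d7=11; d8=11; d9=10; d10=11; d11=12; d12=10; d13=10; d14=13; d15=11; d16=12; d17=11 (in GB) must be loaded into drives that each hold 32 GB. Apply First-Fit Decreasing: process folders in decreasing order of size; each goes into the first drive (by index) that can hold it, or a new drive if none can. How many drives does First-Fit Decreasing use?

7

Sorted descending: 13, 13, 12, 12, 12, 12, 11, 11, 11, 11, 11, 11, 11, 10, 10, 10, 10.
Put 13 GB in drive 1; 19 GB remain.
Put 13 GB in drive 1; 6 GB remain.
Put 12 GB in drive 2; 20 GB remain.
Put 12 GB in drive 2; 8 GB remain.
Put 12 GB in drive 3; 20 GB remain.
Put 12 GB in drive 3; 8 GB remain.
Put 11 GB in drive 4; 21 GB remain.
Put 11 GB in drive 4; 10 GB remain.
Put 11 GB in drive 5; 21 GB remain.
Put 11 GB in drive 5; 10 GB remain.
Put 11 GB in drive 6; 21 GB remain.
Put 11 GB in drive 6; 10 GB remain.
Put 11 GB in drive 7; 21 GB remain.
Put 10 GB in drive 4; 0 GB remain.
Put 10 GB in drive 5; 0 GB remain.
Put 10 GB in drive 6; 0 GB remain.
Put 10 GB in drive 7; 11 GB remain.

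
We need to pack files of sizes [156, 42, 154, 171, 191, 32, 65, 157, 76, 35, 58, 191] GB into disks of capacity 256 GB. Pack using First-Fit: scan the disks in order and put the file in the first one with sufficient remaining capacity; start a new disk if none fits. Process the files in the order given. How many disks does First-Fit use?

6

disk 1: place 156 GB, 100 GB left
disk 1: place 42 GB, 58 GB left
disk 2: place 154 GB, 102 GB left
disk 3: place 171 GB, 85 GB left
disk 4: place 191 GB, 65 GB left
disk 1: place 32 GB, 26 GB left
disk 2: place 65 GB, 37 GB left
disk 5: place 157 GB, 99 GB left
disk 3: place 76 GB, 9 GB left
disk 2: place 35 GB, 2 GB left
disk 4: place 58 GB, 7 GB left
disk 6: place 191 GB, 65 GB left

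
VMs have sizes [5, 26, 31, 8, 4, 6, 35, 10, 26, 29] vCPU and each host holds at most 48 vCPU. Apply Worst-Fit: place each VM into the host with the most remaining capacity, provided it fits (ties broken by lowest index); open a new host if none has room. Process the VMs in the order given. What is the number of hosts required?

Put 5 vCPU in host 1; 43 vCPU remain.
Put 26 vCPU in host 1; 17 vCPU remain.
Put 31 vCPU in host 2; 17 vCPU remain.
Put 8 vCPU in host 1; 9 vCPU remain.
Put 4 vCPU in host 2; 13 vCPU remain.
Put 6 vCPU in host 2; 7 vCPU remain.
Put 35 vCPU in host 3; 13 vCPU remain.
Put 10 vCPU in host 3; 3 vCPU remain.
Put 26 vCPU in host 4; 22 vCPU remain.
Put 29 vCPU in host 5; 19 vCPU remain.
Final hosts: [5,26,8] [31,4,6] [35,10] [26] [29].

5 hosts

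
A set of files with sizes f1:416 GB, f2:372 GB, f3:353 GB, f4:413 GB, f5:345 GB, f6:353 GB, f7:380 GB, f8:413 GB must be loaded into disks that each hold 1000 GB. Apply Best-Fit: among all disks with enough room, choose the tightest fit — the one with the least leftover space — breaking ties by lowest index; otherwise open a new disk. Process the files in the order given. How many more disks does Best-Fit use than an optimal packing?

Best-Fit: [416,372] [353,413] [345,353] [380,413] → 4 disks.
Total size 3045 GB; any packing needs at least ⌈3045/1000⌉ = 4 disks.
So 4 is already optimal.

0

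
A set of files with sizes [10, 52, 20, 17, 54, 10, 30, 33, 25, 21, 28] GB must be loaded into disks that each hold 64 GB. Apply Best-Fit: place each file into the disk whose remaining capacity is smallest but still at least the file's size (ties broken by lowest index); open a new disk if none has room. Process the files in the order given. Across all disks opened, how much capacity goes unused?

Put 10 GB in disk 1; 54 GB remain.
Put 52 GB in disk 1; 2 GB remain.
Put 20 GB in disk 2; 44 GB remain.
Put 17 GB in disk 2; 27 GB remain.
Put 54 GB in disk 3; 10 GB remain.
Put 10 GB in disk 3; 0 GB remain.
Put 30 GB in disk 4; 34 GB remain.
Put 33 GB in disk 4; 1 GB remain.
Put 25 GB in disk 2; 2 GB remain.
Put 21 GB in disk 5; 43 GB remain.
Put 28 GB in disk 5; 15 GB remain.
5 disks × 64 GB = 320 GB; used 300 GB; unused 20 GB.

20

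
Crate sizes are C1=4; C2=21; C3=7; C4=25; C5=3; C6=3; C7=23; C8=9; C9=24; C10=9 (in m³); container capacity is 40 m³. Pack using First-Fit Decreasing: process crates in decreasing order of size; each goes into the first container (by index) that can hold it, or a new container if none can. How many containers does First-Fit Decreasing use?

4

Sorted descending: 25, 24, 23, 21, 9, 9, 7, 4, 3, 3.
Put 25 m³ in container 1; 15 m³ remain.
Put 24 m³ in container 2; 16 m³ remain.
Put 23 m³ in container 3; 17 m³ remain.
Put 21 m³ in container 4; 19 m³ remain.
Put 9 m³ in container 1; 6 m³ remain.
Put 9 m³ in container 2; 7 m³ remain.
Put 7 m³ in container 2; 0 m³ remain.
Put 4 m³ in container 1; 2 m³ remain.
Put 3 m³ in container 3; 14 m³ remain.
Put 3 m³ in container 3; 11 m³ remain.
Final containers: [25,9,4] [24,9,7] [23,3,3] [21].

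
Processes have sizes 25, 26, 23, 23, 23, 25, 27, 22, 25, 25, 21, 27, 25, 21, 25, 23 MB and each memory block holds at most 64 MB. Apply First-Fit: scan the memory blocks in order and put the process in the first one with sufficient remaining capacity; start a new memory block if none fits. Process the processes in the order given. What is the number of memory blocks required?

8 memory blocks

Put 25 MB in memory block 1; 39 MB remain.
Put 26 MB in memory block 1; 13 MB remain.
Put 23 MB in memory block 2; 41 MB remain.
Put 23 MB in memory block 2; 18 MB remain.
Put 23 MB in memory block 3; 41 MB remain.
Put 25 MB in memory block 3; 16 MB remain.
Put 27 MB in memory block 4; 37 MB remain.
Put 22 MB in memory block 4; 15 MB remain.
Put 25 MB in memory block 5; 39 MB remain.
Put 25 MB in memory block 5; 14 MB remain.
Put 21 MB in memory block 6; 43 MB remain.
Put 27 MB in memory block 6; 16 MB remain.
Put 25 MB in memory block 7; 39 MB remain.
Put 21 MB in memory block 7; 18 MB remain.
Put 25 MB in memory block 8; 39 MB remain.
Put 23 MB in memory block 8; 16 MB remain.
Final memory blocks: [25,26] [23,23] [23,25] [27,22] [25,25] [21,27] [25,21] [25,23].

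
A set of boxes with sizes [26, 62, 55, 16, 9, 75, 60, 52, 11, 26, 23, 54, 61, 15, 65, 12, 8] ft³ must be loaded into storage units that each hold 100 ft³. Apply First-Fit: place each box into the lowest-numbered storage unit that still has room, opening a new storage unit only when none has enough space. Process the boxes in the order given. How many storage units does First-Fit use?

Put 26 ft³ in storage unit 1; 74 ft³ remain.
Put 62 ft³ in storage unit 1; 12 ft³ remain.
Put 55 ft³ in storage unit 2; 45 ft³ remain.
Put 16 ft³ in storage unit 2; 29 ft³ remain.
Put 9 ft³ in storage unit 1; 3 ft³ remain.
Put 75 ft³ in storage unit 3; 25 ft³ remain.
Put 60 ft³ in storage unit 4; 40 ft³ remain.
Put 52 ft³ in storage unit 5; 48 ft³ remain.
Put 11 ft³ in storage unit 2; 18 ft³ remain.
Put 26 ft³ in storage unit 4; 14 ft³ remain.
Put 23 ft³ in storage unit 3; 2 ft³ remain.
Put 54 ft³ in storage unit 6; 46 ft³ remain.
Put 61 ft³ in storage unit 7; 39 ft³ remain.
Put 15 ft³ in storage unit 2; 3 ft³ remain.
Put 65 ft³ in storage unit 8; 35 ft³ remain.
Put 12 ft³ in storage unit 4; 2 ft³ remain.
Put 8 ft³ in storage unit 5; 40 ft³ remain.

8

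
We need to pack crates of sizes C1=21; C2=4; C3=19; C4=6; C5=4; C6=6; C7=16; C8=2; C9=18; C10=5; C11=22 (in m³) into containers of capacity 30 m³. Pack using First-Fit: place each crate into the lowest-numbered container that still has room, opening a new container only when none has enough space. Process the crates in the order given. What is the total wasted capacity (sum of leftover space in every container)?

container 1: place C1 (21 m³), 9 m³ left
container 1: place C2 (4 m³), 5 m³ left
container 2: place C3 (19 m³), 11 m³ left
container 2: place C4 (6 m³), 5 m³ left
container 1: place C5 (4 m³), 1 m³ left
container 3: place C6 (6 m³), 24 m³ left
container 3: place C7 (16 m³), 8 m³ left
container 2: place C8 (2 m³), 3 m³ left
container 4: place C9 (18 m³), 12 m³ left
container 3: place C10 (5 m³), 3 m³ left
container 5: place C11 (22 m³), 8 m³ left
5 containers × 30 m³ = 150 m³; used 123 m³; unused 27 m³.

27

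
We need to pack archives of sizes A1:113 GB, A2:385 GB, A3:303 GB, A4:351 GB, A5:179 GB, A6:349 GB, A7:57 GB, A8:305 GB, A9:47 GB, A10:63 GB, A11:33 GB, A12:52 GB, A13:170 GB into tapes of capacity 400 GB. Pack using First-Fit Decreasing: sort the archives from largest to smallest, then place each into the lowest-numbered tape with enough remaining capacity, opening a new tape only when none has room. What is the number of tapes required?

7

Sorted descending: 385, 351, 349, 305, 303, 179, 170, 113, 63, 57, 52, 47, 33.
Put 385 GB in tape 1; 15 GB remain.
Put 351 GB in tape 2; 49 GB remain.
Put 349 GB in tape 3; 51 GB remain.
Put 305 GB in tape 4; 95 GB remain.
Put 303 GB in tape 5; 97 GB remain.
Put 179 GB in tape 6; 221 GB remain.
Put 170 GB in tape 6; 51 GB remain.
Put 113 GB in tape 7; 287 GB remain.
Put 63 GB in tape 4; 32 GB remain.
Put 57 GB in tape 5; 40 GB remain.
Put 52 GB in tape 7; 235 GB remain.
Put 47 GB in tape 2; 2 GB remain.
Put 33 GB in tape 3; 18 GB remain.
Final tapes: [385] [351,47] [349,33] [305,63] [303,57] [179,170] [113,52].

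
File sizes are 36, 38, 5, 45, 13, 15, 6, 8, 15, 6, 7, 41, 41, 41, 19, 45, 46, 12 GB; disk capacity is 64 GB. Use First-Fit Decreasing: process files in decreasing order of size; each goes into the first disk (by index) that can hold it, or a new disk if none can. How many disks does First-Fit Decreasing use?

8

Sorted descending: 46, 45, 45, 41, 41, 41, 38, 36, 19, 15, 15, 13, 12, 8, 7, 6, 6, 5.
46 GB → disk 1 (remaining 18 GB)
45 GB → disk 2 (remaining 19 GB)
45 GB → disk 3 (remaining 19 GB)
41 GB → disk 4 (remaining 23 GB)
41 GB → disk 5 (remaining 23 GB)
41 GB → disk 6 (remaining 23 GB)
38 GB → disk 7 (remaining 26 GB)
36 GB → disk 8 (remaining 28 GB)
19 GB → disk 2 (remaining 0 GB)
15 GB → disk 1 (remaining 3 GB)
15 GB → disk 3 (remaining 4 GB)
13 GB → disk 4 (remaining 10 GB)
12 GB → disk 5 (remaining 11 GB)
8 GB → disk 4 (remaining 2 GB)
7 GB → disk 5 (remaining 4 GB)
6 GB → disk 6 (remaining 17 GB)
6 GB → disk 6 (remaining 11 GB)
5 GB → disk 6 (remaining 6 GB)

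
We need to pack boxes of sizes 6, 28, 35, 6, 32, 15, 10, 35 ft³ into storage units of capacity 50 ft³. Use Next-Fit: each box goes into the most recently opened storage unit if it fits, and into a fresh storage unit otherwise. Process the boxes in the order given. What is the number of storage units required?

4

6 ft³ → storage unit 1 (remaining 44 ft³)
28 ft³ → storage unit 1 (remaining 16 ft³)
35 ft³ → storage unit 2 (remaining 15 ft³)
6 ft³ → storage unit 2 (remaining 9 ft³)
32 ft³ → storage unit 3 (remaining 18 ft³)
15 ft³ → storage unit 3 (remaining 3 ft³)
10 ft³ → storage unit 4 (remaining 40 ft³)
35 ft³ → storage unit 4 (remaining 5 ft³)
Final storage units: [6,28] [35,6] [32,15] [10,35].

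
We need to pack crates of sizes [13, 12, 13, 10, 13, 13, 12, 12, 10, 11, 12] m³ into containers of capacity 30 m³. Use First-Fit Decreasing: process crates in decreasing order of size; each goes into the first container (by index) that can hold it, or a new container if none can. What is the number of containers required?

Sorted descending: 13, 13, 13, 13, 12, 12, 12, 12, 11, 10, 10.
container 1: place 13 m³, 17 m³ left
container 1: place 13 m³, 4 m³ left
container 2: place 13 m³, 17 m³ left
container 2: place 13 m³, 4 m³ left
container 3: place 12 m³, 18 m³ left
container 3: place 12 m³, 6 m³ left
container 4: place 12 m³, 18 m³ left
container 4: place 12 m³, 6 m³ left
container 5: place 11 m³, 19 m³ left
container 5: place 10 m³, 9 m³ left
container 6: place 10 m³, 20 m³ left

6 containers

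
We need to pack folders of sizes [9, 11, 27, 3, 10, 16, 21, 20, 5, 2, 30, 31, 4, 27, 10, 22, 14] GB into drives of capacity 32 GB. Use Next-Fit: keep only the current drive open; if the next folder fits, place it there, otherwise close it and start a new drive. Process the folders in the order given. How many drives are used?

10

drive 1: place 9 GB, 23 GB left
drive 1: place 11 GB, 12 GB left
drive 2: place 27 GB, 5 GB left
drive 2: place 3 GB, 2 GB left
drive 3: place 10 GB, 22 GB left
drive 3: place 16 GB, 6 GB left
drive 4: place 21 GB, 11 GB left
drive 5: place 20 GB, 12 GB left
drive 5: place 5 GB, 7 GB left
drive 5: place 2 GB, 5 GB left
drive 6: place 30 GB, 2 GB left
drive 7: place 31 GB, 1 GB left
drive 8: place 4 GB, 28 GB left
drive 8: place 27 GB, 1 GB left
drive 9: place 10 GB, 22 GB left
drive 9: place 22 GB, 0 GB left
drive 10: place 14 GB, 18 GB left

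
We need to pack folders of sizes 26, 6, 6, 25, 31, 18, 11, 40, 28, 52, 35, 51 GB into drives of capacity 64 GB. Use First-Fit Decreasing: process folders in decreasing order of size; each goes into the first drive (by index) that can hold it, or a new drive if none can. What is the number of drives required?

Sorted descending: 52, 51, 40, 35, 31, 28, 26, 25, 18, 11, 6, 6.
Put 52 GB in drive 1; 12 GB remain.
Put 51 GB in drive 2; 13 GB remain.
Put 40 GB in drive 3; 24 GB remain.
Put 35 GB in drive 4; 29 GB remain.
Put 31 GB in drive 5; 33 GB remain.
Put 28 GB in drive 4; 1 GB remain.
Put 26 GB in drive 5; 7 GB remain.
Put 25 GB in drive 6; 39 GB remain.
Put 18 GB in drive 3; 6 GB remain.
Put 11 GB in drive 1; 1 GB remain.
Put 6 GB in drive 2; 7 GB remain.
Put 6 GB in drive 2; 1 GB remain.

6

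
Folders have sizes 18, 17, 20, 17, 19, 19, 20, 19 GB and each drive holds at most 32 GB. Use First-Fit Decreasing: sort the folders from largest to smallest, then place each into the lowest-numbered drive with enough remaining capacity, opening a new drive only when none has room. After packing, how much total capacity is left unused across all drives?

Sorted descending: 20, 20, 19, 19, 19, 18, 17, 17.
Put 20 GB in drive 1; 12 GB remain.
Put 20 GB in drive 2; 12 GB remain.
Put 19 GB in drive 3; 13 GB remain.
Put 19 GB in drive 4; 13 GB remain.
Put 19 GB in drive 5; 13 GB remain.
Put 18 GB in drive 6; 14 GB remain.
Put 17 GB in drive 7; 15 GB remain.
Put 17 GB in drive 8; 15 GB remain.
8 drives × 32 GB = 256 GB; used 149 GB; unused 107 GB.

107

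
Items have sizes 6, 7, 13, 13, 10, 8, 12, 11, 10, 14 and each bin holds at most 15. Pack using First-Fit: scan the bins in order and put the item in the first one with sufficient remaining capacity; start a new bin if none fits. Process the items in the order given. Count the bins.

6 → bin 1 (remaining 9)
7 → bin 1 (remaining 2)
13 → bin 2 (remaining 2)
13 → bin 3 (remaining 2)
10 → bin 4 (remaining 5)
8 → bin 5 (remaining 7)
12 → bin 6 (remaining 3)
11 → bin 7 (remaining 4)
10 → bin 8 (remaining 5)
14 → bin 9 (remaining 1)
Final bins: [6,7] [13] [13] [10] [8] [12] [11] [10] [14].

9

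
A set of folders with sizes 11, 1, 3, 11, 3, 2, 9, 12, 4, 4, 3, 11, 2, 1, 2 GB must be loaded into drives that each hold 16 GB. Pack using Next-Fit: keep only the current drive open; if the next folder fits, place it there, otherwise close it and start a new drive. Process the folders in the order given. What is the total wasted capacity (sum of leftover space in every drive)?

drive 1: place 11 GB, 5 GB left
drive 1: place 1 GB, 4 GB left
drive 1: place 3 GB, 1 GB left
drive 2: place 11 GB, 5 GB left
drive 2: place 3 GB, 2 GB left
drive 2: place 2 GB, 0 GB left
drive 3: place 9 GB, 7 GB left
drive 4: place 12 GB, 4 GB left
drive 4: place 4 GB, 0 GB left
drive 5: place 4 GB, 12 GB left
drive 5: place 3 GB, 9 GB left
drive 6: place 11 GB, 5 GB left
drive 6: place 2 GB, 3 GB left
drive 6: place 1 GB, 2 GB left
drive 6: place 2 GB, 0 GB left
6 drives × 16 GB = 96 GB; used 79 GB; unused 17 GB.

17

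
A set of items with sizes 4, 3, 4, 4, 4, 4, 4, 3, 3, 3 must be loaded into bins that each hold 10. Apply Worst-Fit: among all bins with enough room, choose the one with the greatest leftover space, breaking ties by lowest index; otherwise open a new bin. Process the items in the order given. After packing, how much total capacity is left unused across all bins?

4

4 → bin 1 (remaining 6)
3 → bin 1 (remaining 3)
4 → bin 2 (remaining 6)
4 → bin 2 (remaining 2)
4 → bin 3 (remaining 6)
4 → bin 3 (remaining 2)
4 → bin 4 (remaining 6)
3 → bin 4 (remaining 3)
3 → bin 1 (remaining 0)
3 → bin 4 (remaining 0)
4 bins × 10 = 40; used 36; unused 4.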